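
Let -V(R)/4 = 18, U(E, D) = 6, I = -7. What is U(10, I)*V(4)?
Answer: -432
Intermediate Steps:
V(R) = -72 (V(R) = -4*18 = -72)
U(10, I)*V(4) = 6*(-72) = -432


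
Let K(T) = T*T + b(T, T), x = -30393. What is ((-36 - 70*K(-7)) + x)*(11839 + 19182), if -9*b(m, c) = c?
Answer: -9468260641/9 ≈ -1.0520e+9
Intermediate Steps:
b(m, c) = -c/9
K(T) = T² - T/9 (K(T) = T*T - T/9 = T² - T/9)
((-36 - 70*K(-7)) + x)*(11839 + 19182) = ((-36 - (-490)*(-⅑ - 7)) - 30393)*(11839 + 19182) = ((-36 - (-490)*(-64)/9) - 30393)*31021 = ((-36 - 70*448/9) - 30393)*31021 = ((-36 - 31360/9) - 30393)*31021 = (-31684/9 - 30393)*31021 = -305221/9*31021 = -9468260641/9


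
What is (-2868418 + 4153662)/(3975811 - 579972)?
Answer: 1285244/3395839 ≈ 0.37848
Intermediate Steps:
(-2868418 + 4153662)/(3975811 - 579972) = 1285244/3395839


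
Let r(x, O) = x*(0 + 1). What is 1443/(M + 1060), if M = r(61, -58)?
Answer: 1443/1121 ≈ 1.2872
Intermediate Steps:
r(x, O) = x (r(x, O) = x*1 = x)
M = 61
1443/(M + 1060) = 1443/(61 + 1060) = 1443/1121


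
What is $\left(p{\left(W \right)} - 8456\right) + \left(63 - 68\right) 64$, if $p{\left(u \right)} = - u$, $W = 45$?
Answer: $-8821$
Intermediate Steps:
$\left(p{\left(W \right)} - 8456\right) + \left(63 - 68\right) 64 = \left(\left(-1\right) 45 - 8456\right) + \left(63 - 68\right) 64 = \left(-45 - 8456\right) - 320 = -8501 - 320 = -8821$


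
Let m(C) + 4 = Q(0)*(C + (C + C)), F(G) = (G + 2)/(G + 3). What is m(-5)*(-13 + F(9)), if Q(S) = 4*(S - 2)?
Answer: -4205/3 ≈ -1401.7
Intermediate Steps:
Q(S) = -8 + 4*S (Q(S) = 4*(-2 + S) = -8 + 4*S)
F(G) = (2 + G)/(3 + G)
m(C) = -4 - 24*C (m(C) = -4 + (-8 + 4*0)*(C + (C + C)) = -4 + (-8 + 0)*(C + 2*C) = -4 - 24*C)
m(-5)*(-13 + F(9)) = (-4 - 24*(-5))*(-13 + (2 + 9)/(3 + 9)) = (-4 + 120)*(-13 + 11/12) = 116*(-13 + (1/12)*11) = 116*(-13 + 11/12) = 116*(-145/12) = -4205/3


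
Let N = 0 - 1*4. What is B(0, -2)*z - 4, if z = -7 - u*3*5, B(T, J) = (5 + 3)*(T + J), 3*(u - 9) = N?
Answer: 1948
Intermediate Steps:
N = -4 (N = 0 - 4 = -4)
u = 23/3 (u = 9 + (⅓)*(-4) = 9 - 4/3 = 23/3 ≈ 7.6667)
B(T, J) = 8*J + 8*T (B(T, J) = 8*(J + T) = 8*J + 8*T)
z = -122 (z = -7 - (23/3)*3*5 = -7 - 23*5 = -7 - 1*115 = -7 - 115 = -122)
B(0, -2)*z - 4 = (8*(-2) + 8*0)*(-122) - 4 = (-16 + 0)*(-122) - 4 = -16*(-122) - 4 = 1952 - 4 = 1948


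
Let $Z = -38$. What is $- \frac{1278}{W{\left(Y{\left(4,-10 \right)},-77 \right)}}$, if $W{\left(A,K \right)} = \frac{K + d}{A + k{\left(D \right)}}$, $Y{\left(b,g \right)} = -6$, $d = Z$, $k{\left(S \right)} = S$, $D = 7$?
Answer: $\frac{1278}{115} \approx 11.113$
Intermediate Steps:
$d = -38$
$W{\left(A,K \right)} = \frac{-38 + K}{7 + A}$ ($W{\left(A,K \right)} = \frac{K - 38}{A + 7} = \frac{-38 + K}{7 + A}$)
$- \frac{1278}{W{\left(Y{\left(4,-10 \right)},-77 \right)}} = - \frac{1278}{\frac{1}{7 - 6} \left(-38 - 77\right)} = - \frac{1278}{1^{-1} \left(-115\right)} = - \frac{1278}{1 \left(-115\right)} = - \frac{1278}{-115} = \left(-1278\right) \left(- \frac{1}{115}\right) = \frac{1278}{115}$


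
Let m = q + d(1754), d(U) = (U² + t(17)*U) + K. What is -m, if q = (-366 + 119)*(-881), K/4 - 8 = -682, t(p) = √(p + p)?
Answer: -3291427 - 1754*√34 ≈ -3.3017e+6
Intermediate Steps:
t(p) = √2*√p (t(p) = √(2*p) = √2*√p)
K = -2696 (K = 32 + 4*(-682) = 32 - 2728 = -2696)
d(U) = -2696 + U² + U*√34 (d(U) = (U² + (√2*√17)*U) - 2696 = (U² + √34*U) - 2696 = (U² + U*√34) - 2696 = -2696 + U² + U*√34)
q = 217607 (q = -247*(-881) = 217607)
m = 3291427 + 1754*√34 (m = 217607 + (-2696 + 1754² + 1754*√34) = 217607 + (-2696 + 3076516 + 1754*√34) = 217607 + (3073820 + 1754*√34) = 3291427 + 1754*√34 ≈ 3.3017e+6)
-m = -(3291427 + 1754*√34) = -3291427 - 1754*√34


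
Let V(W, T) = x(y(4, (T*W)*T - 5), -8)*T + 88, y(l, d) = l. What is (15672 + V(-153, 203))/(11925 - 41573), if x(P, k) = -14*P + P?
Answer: -1301/7412 ≈ -0.17553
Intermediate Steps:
x(P, k) = -13*P
V(W, T) = 88 - 52*T (V(W, T) = (-13*4)*T + 88 = -52*T + 88 = 88 - 52*T)
(15672 + V(-153, 203))/(11925 - 41573) = (15672 + (88 - 52*203))/(11925 - 41573) = (15672 + (88 - 10556))/(-29648) = (15672 - 10468)*(-1/29648) = 5204*(-1/29648) = -1301/7412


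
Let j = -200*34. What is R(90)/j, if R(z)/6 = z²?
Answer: -243/34 ≈ -7.1471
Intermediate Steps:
j = -6800
R(z) = 6*z²
R(90)/j = (6*90²)/(-6800) = (6*8100)*(-1/6800) = 48600*(-1/6800) = -243/34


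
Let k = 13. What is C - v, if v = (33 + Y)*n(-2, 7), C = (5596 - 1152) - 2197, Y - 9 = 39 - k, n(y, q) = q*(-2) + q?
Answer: 2723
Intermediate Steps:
n(y, q) = -q (n(y, q) = -2*q + q = -q)
Y = 35 (Y = 9 + (39 - 1*13) = 9 + (39 - 13) = 9 + 26 = 35)
C = 2247 (C = 4444 - 2197 = 2247)
v = -476 (v = (33 + 35)*(-1*7) = 68*(-7) = -476)
C - v = 2247 - 1*(-476) = 2247 + 476 = 2723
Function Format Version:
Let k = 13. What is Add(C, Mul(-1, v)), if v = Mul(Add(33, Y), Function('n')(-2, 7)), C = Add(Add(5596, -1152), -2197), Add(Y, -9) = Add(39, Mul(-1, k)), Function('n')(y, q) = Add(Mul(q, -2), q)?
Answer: 2723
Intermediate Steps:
Function('n')(y, q) = Mul(-1, q) (Function('n')(y, q) = Add(Mul(-2, q), q) = Mul(-1, q))
Y = 35 (Y = Add(9, Add(39, Mul(-1, 13))) = Add(9, Add(39, -13)) = Add(9, 26) = 35)
C = 2247 (C = Add(4444, -2197) = 2247)
v = -476 (v = Mul(Add(33, 35), Mul(-1, 7)) = Mul(68, -7) = -476)
Add(C, Mul(-1, v)) = Add(2247, Mul(-1, -476)) = Add(2247, 476) = 2723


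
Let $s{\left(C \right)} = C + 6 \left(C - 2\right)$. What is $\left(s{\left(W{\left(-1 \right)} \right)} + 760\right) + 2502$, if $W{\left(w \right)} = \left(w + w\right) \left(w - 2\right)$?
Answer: $3292$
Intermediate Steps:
$W{\left(w \right)} = 2 w \left(-2 + w\right)$
$s{\left(C \right)} = -12 + 7 C$ ($s{\left(C \right)} = C + 6 \left(-2 + C\right) = C + \left(-12 + 6 C\right) = -12 + 7 C$)
$\left(s{\left(W{\left(-1 \right)} \right)} + 760\right) + 2502 = \left(\left(-12 + 7 \cdot 2 \left(-1\right) \left(-2 - 1\right)\right) + 760\right) + 2502 = \left(\left(-12 + 7 \cdot 2 \left(-1\right) \left(-3\right)\right) + 760\right) + 2502 = \left(\left(-12 + 7 \cdot 6\right) + 760\right) + 2502 = \left(\left(-12 + 42\right) + 760\right) + 2502 = \left(30 + 760\right) + 2502 = 790 + 2502 = 3292$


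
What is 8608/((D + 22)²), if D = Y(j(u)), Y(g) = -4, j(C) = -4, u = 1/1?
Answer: 2152/81 ≈ 26.568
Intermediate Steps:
u = 1
D = -4
8608/((D + 22)²) = 8608/((-4 + 22)²) = 8608/(18²) = 8608/324 = 8608*(1/324) = 2152/81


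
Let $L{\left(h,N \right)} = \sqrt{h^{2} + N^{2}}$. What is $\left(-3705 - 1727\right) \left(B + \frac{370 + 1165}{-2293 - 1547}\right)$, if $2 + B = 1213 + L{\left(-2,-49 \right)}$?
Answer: $- \frac{631294139}{96} - 5432 \sqrt{2405} \approx -6.8424 \cdot 10^{6}$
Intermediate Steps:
$L{\left(h,N \right)} = \sqrt{N^{2} + h^{2}}$
$B = 1211 + \sqrt{2405}$ ($B = -2 + \left(1213 + \sqrt{\left(-49\right)^{2} + \left(-2\right)^{2}}\right) = -2 + \left(1213 + \sqrt{2401 + 4}\right) = -2 + \left(1213 + \sqrt{2405}\right) = 1211 + \sqrt{2405} \approx 1260.0$)
$\left(-3705 - 1727\right) \left(B + \frac{370 + 1165}{-2293 - 1547}\right) = \left(-3705 - 1727\right) \left(\left(1211 + \sqrt{2405}\right) + \frac{370 + 1165}{-2293 - 1547}\right) = - 5432 \left(\left(1211 + \sqrt{2405}\right) + \frac{1535}{-3840}\right) = - 5432 \left(\left(1211 + \sqrt{2405}\right) + 1535 \left(- \frac{1}{3840}\right)\right) = - 5432 \left(\left(1211 + \sqrt{2405}\right) - \frac{307}{768}\right) = - 5432 \left(\frac{929741}{768} + \sqrt{2405}\right) = - \frac{631294139}{96} - 5432 \sqrt{2405}$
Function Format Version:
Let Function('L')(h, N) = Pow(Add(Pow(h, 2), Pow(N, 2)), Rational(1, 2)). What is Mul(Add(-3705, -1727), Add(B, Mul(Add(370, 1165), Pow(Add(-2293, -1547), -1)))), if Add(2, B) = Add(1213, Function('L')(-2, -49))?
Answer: Add(Rational(-631294139, 96), Mul(-5432, Pow(2405, Rational(1, 2)))) ≈ -6.8424e+6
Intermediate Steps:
Function('L')(h, N) = Pow(Add(Pow(N, 2), Pow(h, 2)), Rational(1, 2))
B = Add(1211, Pow(2405, Rational(1, 2))) (B = Add(-2, Add(1213, Pow(Add(Pow(-49, 2), Pow(-2, 2)), Rational(1, 2)))) = Add(-2, Add(1213, Pow(Add(2401, 4), Rational(1, 2)))) = Add(-2, Add(1213, Pow(2405, Rational(1, 2)))) = Add(1211, Pow(2405, Rational(1, 2))) ≈ 1260.0)
Mul(Add(-3705, -1727), Add(B, Mul(Add(370, 1165), Pow(Add(-2293, -1547), -1)))) = Mul(Add(-3705, -1727), Add(Add(1211, Pow(2405, Rational(1, 2))), Mul(Add(370, 1165), Pow(Add(-2293, -1547), -1)))) = Mul(-5432, Add(Add(1211, Pow(2405, Rational(1, 2))), Mul(1535, Pow(-3840, -1)))) = Mul(-5432, Add(Add(1211, Pow(2405, Rational(1, 2))), Mul(1535, Rational(-1, 3840)))) = Mul(-5432, Add(Add(1211, Pow(2405, Rational(1, 2))), Rational(-307, 768))) = Mul(-5432, Add(Rational(929741, 768), Pow(2405, Rational(1, 2)))) = Add(Rational(-631294139, 96), Mul(-5432, Pow(2405, Rational(1, 2))))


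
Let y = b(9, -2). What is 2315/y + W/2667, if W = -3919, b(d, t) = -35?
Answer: -180322/2667 ≈ -67.612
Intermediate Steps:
y = -35
2315/y + W/2667 = 2315/(-35) - 3919/2667 = 2315*(-1/35) - 3919*1/2667 = -463/7 - 3919/2667 = -180322/2667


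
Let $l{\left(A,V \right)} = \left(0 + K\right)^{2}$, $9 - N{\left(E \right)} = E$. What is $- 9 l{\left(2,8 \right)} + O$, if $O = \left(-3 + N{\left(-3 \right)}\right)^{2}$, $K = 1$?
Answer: $72$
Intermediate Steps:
$N{\left(E \right)} = 9 - E$
$l{\left(A,V \right)} = 1$ ($l{\left(A,V \right)} = \left(0 + 1\right)^{2} = 1^{2} = 1$)
$O = 81$ ($O = \left(-3 + \left(9 - -3\right)\right)^{2} = \left(-3 + \left(9 + 3\right)\right)^{2} = \left(-3 + 12\right)^{2} = 9^{2} = 81$)
$- 9 l{\left(2,8 \right)} + O = \left(-9\right) 1 + 81 = -9 + 81 = 72$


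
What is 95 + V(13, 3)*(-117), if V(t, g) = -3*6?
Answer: 2201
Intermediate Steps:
V(t, g) = -18
95 + V(13, 3)*(-117) = 95 - 18*(-117) = 95 + 2106 = 2201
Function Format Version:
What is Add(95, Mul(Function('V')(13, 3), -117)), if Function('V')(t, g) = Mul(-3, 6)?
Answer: 2201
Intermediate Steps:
Function('V')(t, g) = -18
Add(95, Mul(Function('V')(13, 3), -117)) = Add(95, Mul(-18, -117)) = Add(95, 2106) = 2201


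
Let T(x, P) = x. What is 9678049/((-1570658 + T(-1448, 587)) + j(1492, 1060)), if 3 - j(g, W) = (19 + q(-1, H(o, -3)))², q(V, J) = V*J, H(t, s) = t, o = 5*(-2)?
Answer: -9678049/1572944 ≈ -6.1528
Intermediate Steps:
o = -10
q(V, J) = J*V
j(g, W) = -838 (j(g, W) = 3 - (19 - 10*(-1))² = 3 - (19 + 10)² = 3 - 1*29² = 3 - 1*841 = 3 - 841 = -838)
9678049/((-1570658 + T(-1448, 587)) + j(1492, 1060)) = 9678049/((-1570658 - 1448) - 838) = 9678049/(-1572106 - 838) = 9678049/(-1572944) = 9678049*(-1/1572944) = -9678049/1572944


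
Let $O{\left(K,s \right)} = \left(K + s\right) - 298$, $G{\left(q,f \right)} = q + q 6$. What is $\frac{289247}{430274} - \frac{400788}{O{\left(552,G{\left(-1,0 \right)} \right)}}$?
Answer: $- \frac{697883449}{430274} \approx -1622.0$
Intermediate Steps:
$G{\left(q,f \right)} = 7 q$ ($G{\left(q,f \right)} = q + 6 q = 7 q$)
$O{\left(K,s \right)} = -298 + K + s$
$\frac{289247}{430274} - \frac{400788}{O{\left(552,G{\left(-1,0 \right)} \right)}} = \frac{289247}{430274} - \frac{400788}{-298 + 552 + 7 \left(-1\right)} = 289247 \cdot \frac{1}{430274} - \frac{400788}{-298 + 552 - 7} = \frac{289247}{430274} - \frac{400788}{247} = - \frac{697883449}{430274}$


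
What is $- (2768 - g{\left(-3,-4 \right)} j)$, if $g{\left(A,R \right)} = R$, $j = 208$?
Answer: $-3600$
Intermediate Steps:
$- (2768 - g{\left(-3,-4 \right)} j) = - (2768 - \left(-4\right) 208) = - (2768 - -832) = - (2768 + 832) = \left(-1\right) 3600 = -3600$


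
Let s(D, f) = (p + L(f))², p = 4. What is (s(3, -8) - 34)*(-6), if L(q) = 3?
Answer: -90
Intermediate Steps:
s(D, f) = 49 (s(D, f) = (4 + 3)² = 7² = 49)
(s(3, -8) - 34)*(-6) = (49 - 34)*(-6) = 15*(-6) = -90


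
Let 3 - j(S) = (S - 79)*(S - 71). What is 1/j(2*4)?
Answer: -1/4470 ≈ -0.00022371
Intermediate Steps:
j(S) = 3 - (-79 + S)*(-71 + S) (j(S) = 3 - (S - 79)*(S - 71) = 3 - (-79 + S)*(-71 + S))
1/j(2*4) = 1/(-5606 - (2*4)**2 + 150*(2*4)) = 1/(-5606 - 1*8**2 + 150*8) = 1/(-5606 - 1*64 + 1200) = 1/(-5606 - 64 + 1200) = 1/(-4470) = -1/4470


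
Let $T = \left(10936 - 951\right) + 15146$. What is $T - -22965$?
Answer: $48096$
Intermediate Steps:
$T = 25131$ ($T = 9985 + 15146 = 25131$)
$T - -22965 = 25131 - -22965 = 25131 + 22965 = 48096$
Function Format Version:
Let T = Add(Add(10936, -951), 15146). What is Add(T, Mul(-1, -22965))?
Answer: 48096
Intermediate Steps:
T = 25131 (T = Add(9985, 15146) = 25131)
Add(T, Mul(-1, -22965)) = Add(25131, Mul(-1, -22965)) = Add(25131, 22965) = 48096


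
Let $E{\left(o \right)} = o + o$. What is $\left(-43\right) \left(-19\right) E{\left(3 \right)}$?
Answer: $4902$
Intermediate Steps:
$E{\left(o \right)} = 2 o$
$\left(-43\right) \left(-19\right) E{\left(3 \right)} = \left(-43\right) \left(-19\right) 2 \cdot 3 = 817 \cdot 6 = 4902$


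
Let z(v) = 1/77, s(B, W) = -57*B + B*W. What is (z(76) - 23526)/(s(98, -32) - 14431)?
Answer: 1811501/1782781 ≈ 1.0161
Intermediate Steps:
z(v) = 1/77
(z(76) - 23526)/(s(98, -32) - 14431) = (1/77 - 23526)/(98*(-57 - 32) - 14431) = -1811501/(77*(98*(-89) - 14431)) = -1811501/(77*(-8722 - 14431)) = -1811501/77/(-23153) = -1811501/77*(-1/23153) = 1811501/1782781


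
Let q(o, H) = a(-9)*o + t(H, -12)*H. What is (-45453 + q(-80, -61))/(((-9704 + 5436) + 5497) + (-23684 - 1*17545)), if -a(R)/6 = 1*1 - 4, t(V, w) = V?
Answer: 10793/10000 ≈ 1.0793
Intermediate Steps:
a(R) = 18 (a(R) = -6*(1*1 - 4) = -6*(1 - 4) = -6*(-3) = 18)
q(o, H) = H**2 + 18*o (q(o, H) = 18*o + H*H = 18*o + H**2 = H**2 + 18*o)
(-45453 + q(-80, -61))/(((-9704 + 5436) + 5497) + (-23684 - 1*17545)) = (-45453 + ((-61)**2 + 18*(-80)))/(((-9704 + 5436) + 5497) + (-23684 - 1*17545)) = (-45453 + (3721 - 1440))/((-4268 + 5497) + (-23684 - 17545)) = (-45453 + 2281)/(1229 - 41229) = -43172/(-40000) = -43172*(-1/40000) = 10793/10000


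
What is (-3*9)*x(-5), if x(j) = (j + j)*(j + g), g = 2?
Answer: -810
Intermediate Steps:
x(j) = 2*j*(2 + j) (x(j) = (j + j)*(j + 2) = (2*j)*(2 + j) = 2*j*(2 + j))
(-3*9)*x(-5) = (-3*9)*(2*(-5)*(2 - 5)) = -54*(-5)*(-3) = -27*30 = -810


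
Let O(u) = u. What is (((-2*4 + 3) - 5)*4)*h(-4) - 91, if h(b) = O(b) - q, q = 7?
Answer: 349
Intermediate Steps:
h(b) = -7 + b (h(b) = b - 1*7 = b - 7 = -7 + b)
(((-2*4 + 3) - 5)*4)*h(-4) - 91 = (((-2*4 + 3) - 5)*4)*(-7 - 4) - 91 = (((-8 + 3) - 5)*4)*(-11) - 91 = ((-5 - 5)*4)*(-11) - 91 = -10*4*(-11) - 91 = -40*(-11) - 91 = 440 - 91 = 349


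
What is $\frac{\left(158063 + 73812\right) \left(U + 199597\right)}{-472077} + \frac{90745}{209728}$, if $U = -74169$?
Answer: $- \frac{6099606092412635}{99007765056} \approx -61607.0$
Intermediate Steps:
$\frac{\left(158063 + 73812\right) \left(U + 199597\right)}{-472077} + \frac{90745}{209728} = \frac{\left(158063 + 73812\right) \left(-74169 + 199597\right)}{-472077} + \frac{90745}{209728} = 231875 \cdot 125428 \left(- \frac{1}{472077}\right) + 90745 \cdot \frac{1}{209728} = 29083617500 \left(- \frac{1}{472077}\right) + \frac{90745}{209728} = - \frac{29083617500}{472077} + \frac{90745}{209728} = - \frac{6099606092412635}{99007765056}$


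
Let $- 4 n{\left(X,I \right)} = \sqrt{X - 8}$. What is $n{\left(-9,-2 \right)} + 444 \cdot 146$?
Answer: $64824 - \frac{i \sqrt{17}}{4} \approx 64824.0 - 1.0308 i$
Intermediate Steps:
$n{\left(X,I \right)} = - \frac{\sqrt{-8 + X}}{4}$ ($n{\left(X,I \right)} = - \frac{\sqrt{X - 8}}{4} = - \frac{\sqrt{-8 + X}}{4}$)
$n{\left(-9,-2 \right)} + 444 \cdot 146 = - \frac{\sqrt{-8 - 9}}{4} + 444 \cdot 146 = - \frac{\sqrt{-17}}{4} + 64824 = - \frac{i \sqrt{17}}{4} + 64824 = 64824 - \frac{i \sqrt{17}}{4}$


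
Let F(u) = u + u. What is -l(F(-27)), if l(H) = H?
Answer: 54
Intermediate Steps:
F(u) = 2*u
-l(F(-27)) = -2*(-27) = -1*(-54) = 54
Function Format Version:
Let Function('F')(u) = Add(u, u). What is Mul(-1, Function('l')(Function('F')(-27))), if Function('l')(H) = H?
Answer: 54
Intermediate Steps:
Function('F')(u) = Mul(2, u)
Mul(-1, Function('l')(Function('F')(-27))) = Mul(-1, Mul(2, -27)) = Mul(-1, -54) = 54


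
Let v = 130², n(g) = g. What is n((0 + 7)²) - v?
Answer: -16851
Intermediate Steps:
v = 16900
n((0 + 7)²) - v = (0 + 7)² - 1*16900 = 7² - 16900 = 49 - 16900 = -16851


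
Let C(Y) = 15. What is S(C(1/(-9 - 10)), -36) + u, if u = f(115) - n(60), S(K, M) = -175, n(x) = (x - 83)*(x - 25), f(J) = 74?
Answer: 704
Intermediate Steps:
n(x) = (-83 + x)*(-25 + x)
u = 879 (u = 74 - (2075 + 60² - 108*60) = 74 - (2075 + 3600 - 6480) = 74 - 1*(-805) = 74 + 805 = 879)
S(C(1/(-9 - 10)), -36) + u = -175 + 879 = 704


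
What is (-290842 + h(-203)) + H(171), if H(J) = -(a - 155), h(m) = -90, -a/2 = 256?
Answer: -290265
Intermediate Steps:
a = -512 (a = -2*256 = -512)
H(J) = 667 (H(J) = -(-512 - 155) = -1*(-667) = 667)
(-290842 + h(-203)) + H(171) = (-290842 - 90) + 667 = -290932 + 667 = -290265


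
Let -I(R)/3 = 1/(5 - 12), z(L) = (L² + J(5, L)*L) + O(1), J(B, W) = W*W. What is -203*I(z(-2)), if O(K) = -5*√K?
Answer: -87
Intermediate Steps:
J(B, W) = W²
z(L) = -5 + L² + L³ (z(L) = (L² + L²*L) - 5*√1 = (L² + L³) - 5*1 = (L² + L³) - 5 = -5 + L² + L³)
I(R) = 3/7 (I(R) = -3/(5 - 12) = -3/(-7) = -3*(-⅐) = 3/7)
-203*I(z(-2)) = -203*3/7 = -87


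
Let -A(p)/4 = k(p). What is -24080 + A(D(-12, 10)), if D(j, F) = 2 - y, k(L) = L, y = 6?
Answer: -24064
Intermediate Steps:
D(j, F) = -4 (D(j, F) = 2 - 1*6 = 2 - 6 = -4)
A(p) = -4*p
-24080 + A(D(-12, 10)) = -24080 - 4*(-4) = -24080 + 16 = -24064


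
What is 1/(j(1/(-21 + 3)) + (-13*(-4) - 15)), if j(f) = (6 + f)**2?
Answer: 324/23437 ≈ 0.013824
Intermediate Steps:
1/(j(1/(-21 + 3)) + (-13*(-4) - 15)) = 1/((6 + 1/(-21 + 3))**2 + (-13*(-4) - 15)) = 1/((6 + 1/(-18))**2 + (52 - 15)) = 1/((6 - 1/18)**2 + 37) = 1/((107/18)**2 + 37) = 1/(11449/324 + 37) = 1/(23437/324) = 324/23437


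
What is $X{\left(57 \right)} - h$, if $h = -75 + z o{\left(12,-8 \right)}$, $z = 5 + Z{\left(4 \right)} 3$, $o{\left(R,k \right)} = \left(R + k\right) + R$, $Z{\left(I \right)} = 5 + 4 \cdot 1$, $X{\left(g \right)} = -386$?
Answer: $-823$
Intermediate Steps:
$Z{\left(I \right)} = 9$ ($Z{\left(I \right)} = 5 + 4 = 9$)
$o{\left(R,k \right)} = k + 2 R$
$z = 32$ ($z = 5 + 9 \cdot 3 = 5 + 27 = 32$)
$h = 437$ ($h = -75 + 32 \left(-8 + 2 \cdot 12\right) = -75 + 32 \left(-8 + 24\right) = -75 + 32 \cdot 16 = -75 + 512 = 437$)
$X{\left(57 \right)} - h = -386 - 437 = -823$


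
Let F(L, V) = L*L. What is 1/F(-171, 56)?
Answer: 1/29241 ≈ 3.4199e-5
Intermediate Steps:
F(L, V) = L**2
1/F(-171, 56) = 1/((-171)**2) = 1/29241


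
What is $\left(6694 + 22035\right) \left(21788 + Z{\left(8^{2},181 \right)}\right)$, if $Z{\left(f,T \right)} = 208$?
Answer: $631923084$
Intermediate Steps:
$\left(6694 + 22035\right) \left(21788 + Z{\left(8^{2},181 \right)}\right) = \left(6694 + 22035\right) \left(21788 + 208\right) = 28729 \cdot 21996 = 631923084$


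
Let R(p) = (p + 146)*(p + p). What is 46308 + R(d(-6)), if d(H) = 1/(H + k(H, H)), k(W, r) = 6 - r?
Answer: 834421/18 ≈ 46357.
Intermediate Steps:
d(H) = 1/6 (d(H) = 1/(H + (6 - H)) = 1/6)
R(p) = 2*p*(146 + p) (R(p) = (146 + p)*(2*p) = 2*p*(146 + p))
46308 + R(d(-6)) = 46308 + 2*(1/6)*(146 + 1/6) = 46308 + 2*(1/6)*(877/6) = 46308 + 877/18 = 834421/18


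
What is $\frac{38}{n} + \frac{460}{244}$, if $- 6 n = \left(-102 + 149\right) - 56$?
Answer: $\frac{4981}{183} \approx 27.219$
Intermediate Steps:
$n = \frac{3}{2}$ ($n = - \frac{\left(-102 + 149\right) - 56}{6} = - \frac{47 - 56}{6} = \left(- \frac{1}{6}\right) \left(-9\right) = \frac{3}{2} \approx 1.5$)
$\frac{38}{n} + \frac{460}{244} = \frac{38}{\frac{3}{2}} + \frac{460}{244} = 38 \cdot \frac{2}{3} + 460 \cdot \frac{1}{244} = \frac{76}{3} + \frac{115}{61} = \frac{4981}{183}$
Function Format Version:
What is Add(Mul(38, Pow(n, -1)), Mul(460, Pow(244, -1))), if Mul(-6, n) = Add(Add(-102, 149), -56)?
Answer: Rational(4981, 183) ≈ 27.219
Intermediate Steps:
n = Rational(3, 2) (n = Mul(Rational(-1, 6), Add(Add(-102, 149), -56)) = Mul(Rational(-1, 6), Add(47, -56)) = Mul(Rational(-1, 6), -9) = Rational(3, 2) ≈ 1.5000)
Add(Mul(38, Pow(n, -1)), Mul(460, Pow(244, -1))) = Add(Mul(38, Pow(Rational(3, 2), -1)), Mul(460, Pow(244, -1))) = Add(Mul(38, Rational(2, 3)), Mul(460, Rational(1, 244))) = Add(Rational(76, 3), Rational(115, 61)) = Rational(4981, 183)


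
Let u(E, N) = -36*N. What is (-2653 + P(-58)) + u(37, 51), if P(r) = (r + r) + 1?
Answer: -4604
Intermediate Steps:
P(r) = 1 + 2*r (P(r) = 2*r + 1 = 1 + 2*r)
(-2653 + P(-58)) + u(37, 51) = (-2653 + (1 + 2*(-58))) - 36*51 = (-2653 + (1 - 116)) - 1836 = (-2653 - 115) - 1836 = -2768 - 1836 = -4604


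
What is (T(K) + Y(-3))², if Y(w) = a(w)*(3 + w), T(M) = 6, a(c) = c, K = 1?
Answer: 36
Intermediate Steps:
Y(w) = w*(3 + w)
(T(K) + Y(-3))² = (6 - 3*(3 - 3))² = (6 - 3*0)² = (6 + 0)² = 6² = 36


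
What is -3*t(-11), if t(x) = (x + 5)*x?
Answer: -198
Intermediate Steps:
t(x) = x*(5 + x) (t(x) = (5 + x)*x = x*(5 + x))
-3*t(-11) = -(-33)*(5 - 11) = -(-33)*(-6) = -3*66 = -198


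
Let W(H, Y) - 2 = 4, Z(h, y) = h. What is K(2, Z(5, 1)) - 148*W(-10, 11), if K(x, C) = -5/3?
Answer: -2669/3 ≈ -889.67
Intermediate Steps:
K(x, C) = -5/3 (K(x, C) = (⅓)*(-5) = -5/3)
W(H, Y) = 6 (W(H, Y) = 2 + 4 = 6)
K(2, Z(5, 1)) - 148*W(-10, 11) = -5/3 - 148*6 = -5/3 - 888 = -2669/3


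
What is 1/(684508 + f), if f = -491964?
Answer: 1/192544 ≈ 5.1936e-6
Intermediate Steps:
1/(684508 + f) = 1/(684508 - 491964) = 1/192544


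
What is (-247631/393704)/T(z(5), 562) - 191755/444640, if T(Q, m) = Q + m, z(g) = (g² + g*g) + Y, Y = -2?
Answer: -19897362097/46027798880 ≈ -0.43229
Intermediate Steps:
z(g) = -2 + 2*g² (z(g) = (g² + g*g) - 2 = (g² + g²) - 2 = 2*g² - 2 = -2 + 2*g²)
(-247631/393704)/T(z(5), 562) - 191755/444640 = (-247631/393704)/((-2 + 2*5²) + 562) - 191755/444640 = (-247631*1/393704)/((-2 + 2*25) + 562) - 191755*1/444640 = -8539/(13576*((-2 + 50) + 562)) - 38351/88928 = -8539/(13576*(48 + 562)) - 38351/88928 = -8539/13576/610 - 38351/88928 = -8539/13576*1/610 - 38351/88928 = -8539/8281360 - 38351/88928 = -19897362097/46027798880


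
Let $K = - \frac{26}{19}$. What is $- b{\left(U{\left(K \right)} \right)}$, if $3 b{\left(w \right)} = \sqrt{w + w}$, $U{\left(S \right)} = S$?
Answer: $- \frac{2 i \sqrt{247}}{57} \approx - 0.55145 i$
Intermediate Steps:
$K = - \frac{26}{19}$ ($K = \left(-26\right) \frac{1}{19} = - \frac{26}{19} \approx -1.3684$)
$b{\left(w \right)} = \frac{\sqrt{2} \sqrt{w}}{3}$ ($b{\left(w \right)} = \frac{\sqrt{w + w}}{3} = \frac{\sqrt{2 w}}{3} = \frac{\sqrt{2} \sqrt{w}}{3}$)
$- b{\left(U{\left(K \right)} \right)} = - \frac{\sqrt{2} \sqrt{- \frac{26}{19}}}{3} = - \frac{\sqrt{2} \frac{i \sqrt{494}}{19}}{3} = - \frac{2 i \sqrt{247}}{57}$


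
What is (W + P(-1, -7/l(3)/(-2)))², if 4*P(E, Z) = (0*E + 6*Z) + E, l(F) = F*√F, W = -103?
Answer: 127939/12 - 2891*√3/24 ≈ 10453.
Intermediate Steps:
l(F) = F^(3/2)
P(E, Z) = E/4 + 3*Z/2 (P(E, Z) = ((0*E + 6*Z) + E)/4 = ((0 + 6*Z) + E)/4 = (6*Z + E)/4 = (E + 6*Z)/4 = E/4 + 3*Z/2)
(W + P(-1, -7/l(3)/(-2)))² = (-103 + ((¼)*(-1) + 3*(-7*√3/9/(-2))/2))² = (-103 + (-¼ + 3*(-7*√3/9*(-½))/2))² = (-103 + (-¼ + 3*(7*√3/18)/2))² = (-103 + (-¼ + 7*√3/12))² = (-413/4 + 7*√3/12)²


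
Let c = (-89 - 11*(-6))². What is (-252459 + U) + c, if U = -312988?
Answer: -564918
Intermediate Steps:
c = 529 (c = (-89 + 66)² = (-23)² = 529)
(-252459 + U) + c = (-252459 - 312988) + 529 = -565447 + 529 = -564918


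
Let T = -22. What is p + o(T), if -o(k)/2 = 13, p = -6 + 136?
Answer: 104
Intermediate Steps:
p = 130
o(k) = -26 (o(k) = -2*13 = -26)
p + o(T) = 130 - 26 = 104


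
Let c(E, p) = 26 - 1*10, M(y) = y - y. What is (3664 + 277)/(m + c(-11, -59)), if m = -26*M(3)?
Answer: 3941/16 ≈ 246.31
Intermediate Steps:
M(y) = 0
m = 0 (m = -26*0 = 0)
c(E, p) = 16 (c(E, p) = 26 - 10 = 16)
(3664 + 277)/(m + c(-11, -59)) = (3664 + 277)/(0 + 16) = 3941/16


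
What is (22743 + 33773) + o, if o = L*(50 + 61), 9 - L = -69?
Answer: 65174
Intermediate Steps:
L = 78 (L = 9 - 1*(-69) = 9 + 69 = 78)
o = 8658 (o = 78*(50 + 61) = 78*111 = 8658)
(22743 + 33773) + o = (22743 + 33773) + 8658 = 56516 + 8658 = 65174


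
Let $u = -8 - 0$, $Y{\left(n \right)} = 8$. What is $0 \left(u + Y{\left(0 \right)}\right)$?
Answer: $0$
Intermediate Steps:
$u = -8$ ($u = -8 + 0 = -8$)
$0 \left(u + Y{\left(0 \right)}\right) = 0 \left(-8 + 8\right) = 0 \cdot 0 = 0$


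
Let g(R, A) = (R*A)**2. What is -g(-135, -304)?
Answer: -1684281600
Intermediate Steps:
g(R, A) = A**2*R**2 (g(R, A) = (A*R)**2 = A**2*R**2)
-g(-135, -304) = -(-304)**2*(-135)**2 = -92416*18225 = -1*1684281600 = -1684281600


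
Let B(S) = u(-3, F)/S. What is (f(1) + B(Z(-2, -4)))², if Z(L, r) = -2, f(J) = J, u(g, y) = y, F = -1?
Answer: 9/4 ≈ 2.2500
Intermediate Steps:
B(S) = -1/S
(f(1) + B(Z(-2, -4)))² = (1 - 1/(-2))² = (1 - 1*(-½))² = (1 + ½)² = (3/2)² = 9/4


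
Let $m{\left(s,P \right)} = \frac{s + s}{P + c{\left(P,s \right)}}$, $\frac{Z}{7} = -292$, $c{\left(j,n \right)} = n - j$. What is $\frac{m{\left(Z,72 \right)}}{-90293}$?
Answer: $- \frac{2}{90293} \approx -2.215 \cdot 10^{-5}$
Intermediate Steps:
$Z = -2044$ ($Z = 7 \left(-292\right) = -2044$)
$m{\left(s,P \right)} = 2$ ($m{\left(s,P \right)} = \frac{s + s}{P - \left(P - s\right)} = \frac{2 s}{s} = 2$)
$\frac{m{\left(Z,72 \right)}}{-90293} = \frac{2}{-90293} = 2 \left(- \frac{1}{90293}\right) = - \frac{2}{90293}$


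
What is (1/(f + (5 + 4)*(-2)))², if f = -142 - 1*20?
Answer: 1/32400 ≈ 3.0864e-5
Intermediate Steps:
f = -162 (f = -142 - 20 = -162)
(1/(f + (5 + 4)*(-2)))² = (1/(-162 + (5 + 4)*(-2)))² = (1/(-162 + 9*(-2)))² = (1/(-162 - 18))² = (1/(-180))² = (-1/180)² = 1/32400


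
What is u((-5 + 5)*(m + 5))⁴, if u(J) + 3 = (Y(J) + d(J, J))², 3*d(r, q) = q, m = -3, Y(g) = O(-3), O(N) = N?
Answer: 1296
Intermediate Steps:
Y(g) = -3
d(r, q) = q/3
u(J) = -3 + (-3 + J/3)²
u((-5 + 5)*(m + 5))⁴ = (-3 + (-9 + (-5 + 5)*(-3 + 5))²/9)⁴ = (-3 + (-9 + 0*2)²/9)⁴ = (-3 + (-9 + 0)²/9)⁴ = (-3 + (⅑)*(-9)²)⁴ = (-3 + (⅑)*81)⁴ = (-3 + 9)⁴ = 6⁴ = 1296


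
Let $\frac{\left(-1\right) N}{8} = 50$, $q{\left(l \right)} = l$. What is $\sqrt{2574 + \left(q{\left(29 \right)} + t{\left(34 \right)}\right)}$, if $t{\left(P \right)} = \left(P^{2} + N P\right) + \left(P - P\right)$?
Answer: $i \sqrt{9841} \approx 99.202 i$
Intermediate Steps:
$N = -400$ ($N = \left(-8\right) 50 = -400$)
$t{\left(P \right)} = P^{2} - 400 P$ ($t{\left(P \right)} = \left(P^{2} - 400 P\right) + \left(P - P\right) = \left(P^{2} - 400 P\right) + 0 = P^{2} - 400 P$)
$\sqrt{2574 + \left(q{\left(29 \right)} + t{\left(34 \right)}\right)} = \sqrt{2574 + \left(29 + 34 \left(-400 + 34\right)\right)} = \sqrt{2574 + \left(29 + 34 \left(-366\right)\right)} = \sqrt{2574 + \left(29 - 12444\right)} = \sqrt{2574 - 12415} = \sqrt{-9841} = i \sqrt{9841}$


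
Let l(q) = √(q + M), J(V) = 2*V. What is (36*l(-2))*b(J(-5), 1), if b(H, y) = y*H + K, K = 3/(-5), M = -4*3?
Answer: -1908*I*√14/5 ≈ -1427.8*I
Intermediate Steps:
M = -12
l(q) = √(-12 + q) (l(q) = √(q - 12) = √(-12 + q))
K = -⅗ (K = 3*(-⅕) = -⅗ ≈ -0.60000)
b(H, y) = -⅗ + H*y (b(H, y) = y*H - ⅗ = H*y - ⅗ = -⅗ + H*y)
(36*l(-2))*b(J(-5), 1) = (36*√(-12 - 2))*(-⅗ + (2*(-5))*1) = (36*√(-14))*(-⅗ - 10*1) = (36*(I*√14))*(-⅗ - 10) = (36*I*√14)*(-53/5) = -1908*I*√14/5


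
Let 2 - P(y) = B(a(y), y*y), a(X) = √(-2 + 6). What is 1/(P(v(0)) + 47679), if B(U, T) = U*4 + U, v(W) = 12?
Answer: 1/47671 ≈ 2.0977e-5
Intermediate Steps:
a(X) = 2 (a(X) = √4 = 2)
B(U, T) = 5*U (B(U, T) = 4*U + U = 5*U)
P(y) = -8 (P(y) = 2 - 5*2 = 2 - 1*10 = 2 - 10 = -8)
1/(P(v(0)) + 47679) = 1/(-8 + 47679) = 1/47671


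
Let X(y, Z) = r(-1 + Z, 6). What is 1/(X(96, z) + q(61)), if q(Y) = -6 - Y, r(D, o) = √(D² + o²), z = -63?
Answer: -67/357 - 2*√1033/357 ≈ -0.36773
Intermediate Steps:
X(y, Z) = √(36 + (-1 + Z)²) (X(y, Z) = √((-1 + Z)² + 6²) = √((-1 + Z)² + 36) = √(36 + (-1 + Z)²))
1/(X(96, z) + q(61)) = 1/(√(36 + (-1 - 63)²) + (-6 - 1*61)) = 1/(√(36 + (-64)²) + (-6 - 61)) = 1/(√(36 + 4096) - 67) = 1/(√4132 - 67) = 1/(2*√1033 - 67) = 1/(-67 + 2*√1033)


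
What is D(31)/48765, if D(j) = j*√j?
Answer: 31*√31/48765 ≈ 0.0035394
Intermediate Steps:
D(j) = j^(3/2)
D(31)/48765 = 31^(3/2)/48765 = (31*√31)*(1/48765) = 31*√31/48765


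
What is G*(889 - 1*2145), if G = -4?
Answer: 5024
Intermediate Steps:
G*(889 - 1*2145) = -4*(889 - 1*2145) = -4*(889 - 2145) = -4*(-1256) = 5024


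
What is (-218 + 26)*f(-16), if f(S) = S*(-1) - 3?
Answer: -2496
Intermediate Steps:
f(S) = -3 - S (f(S) = -S - 3 = -3 - S)
(-218 + 26)*f(-16) = (-218 + 26)*(-3 - 1*(-16)) = -192*(-3 + 16) = -192*13 = -2496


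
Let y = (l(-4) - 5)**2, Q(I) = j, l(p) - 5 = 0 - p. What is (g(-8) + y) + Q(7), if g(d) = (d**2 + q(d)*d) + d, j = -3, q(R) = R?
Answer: 133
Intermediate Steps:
l(p) = 5 - p (l(p) = 5 + (0 - p) = 5 - p)
Q(I) = -3
g(d) = d + 2*d**2 (g(d) = (d**2 + d*d) + d = (d**2 + d**2) + d = 2*d**2 + d = d + 2*d**2)
y = 16 (y = ((5 - 1*(-4)) - 5)**2 = ((5 + 4) - 5)**2 = (9 - 5)**2 = 4**2 = 16)
(g(-8) + y) + Q(7) = (-8*(1 + 2*(-8)) + 16) - 3 = (-8*(1 - 16) + 16) - 3 = (-8*(-15) + 16) - 3 = (120 + 16) - 3 = 136 - 3 = 133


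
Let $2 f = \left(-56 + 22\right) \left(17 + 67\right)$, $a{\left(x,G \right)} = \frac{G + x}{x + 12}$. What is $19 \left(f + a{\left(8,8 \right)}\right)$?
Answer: $- \frac{135584}{5} \approx -27117.0$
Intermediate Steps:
$a{\left(x,G \right)} = \frac{G + x}{12 + x}$
$f = -1428$ ($f = \frac{\left(-56 + 22\right) \left(17 + 67\right)}{2} = \frac{\left(-34\right) 84}{2} = \frac{1}{2} \left(-2856\right) = -1428$)
$19 \left(f + a{\left(8,8 \right)}\right) = 19 \left(-1428 + \frac{8 + 8}{12 + 8}\right) = 19 \left(-1428 + \frac{1}{20} \cdot 16\right) = 19 \left(-1428 + \frac{4}{5}\right) = 19 \left(- \frac{7136}{5}\right) = - \frac{135584}{5}$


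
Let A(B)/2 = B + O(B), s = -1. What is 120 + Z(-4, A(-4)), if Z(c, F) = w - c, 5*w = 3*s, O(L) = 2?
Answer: 617/5 ≈ 123.40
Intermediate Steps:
A(B) = 4 + 2*B (A(B) = 2*(B + 2) = 2*(2 + B) = 4 + 2*B)
w = -⅗ (w = (3*(-1))/5 = (⅕)*(-3) = -⅗ ≈ -0.60000)
Z(c, F) = -⅗ - c
120 + Z(-4, A(-4)) = 120 + (-⅗ - 1*(-4)) = 120 + (-⅗ + 4) = 120 + 17/5 = 617/5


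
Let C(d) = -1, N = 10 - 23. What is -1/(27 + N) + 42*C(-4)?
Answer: -589/14 ≈ -42.071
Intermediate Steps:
N = -13
-1/(27 + N) + 42*C(-4) = -1/(27 - 13) + 42*(-1) = -1/14 - 42 = -589/14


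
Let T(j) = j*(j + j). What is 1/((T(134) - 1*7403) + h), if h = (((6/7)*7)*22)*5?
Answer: 1/29169 ≈ 3.4283e-5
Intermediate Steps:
T(j) = 2*j**2 (T(j) = j*(2*j) = 2*j**2)
h = 660 (h = (((6*(1/7))*7)*22)*5 = (((6/7)*7)*22)*5 = (6*22)*5 = 132*5 = 660)
1/((T(134) - 1*7403) + h) = 1/((2*134**2 - 1*7403) + 660) = 1/((2*17956 - 7403) + 660) = 1/((35912 - 7403) + 660) = 1/(28509 + 660) = 1/29169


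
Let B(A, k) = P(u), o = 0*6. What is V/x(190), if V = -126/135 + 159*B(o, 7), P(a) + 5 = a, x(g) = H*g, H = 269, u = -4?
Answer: -21479/766650 ≈ -0.028017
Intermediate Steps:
x(g) = 269*g
P(a) = -5 + a
o = 0
B(A, k) = -9 (B(A, k) = -5 - 4 = -9)
V = -21479/15 (V = -126/135 + 159*(-9) = -126*1/135 - 1431 = -14/15 - 1431 = -21479/15 ≈ -1431.9)
V/x(190) = -21479/(15*(269*190)) = -21479/15/51110 = -21479/15*1/51110 = -21479/766650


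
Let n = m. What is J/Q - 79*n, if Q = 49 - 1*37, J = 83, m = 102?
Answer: -96613/12 ≈ -8051.1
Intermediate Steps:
n = 102
Q = 12 (Q = 49 - 37 = 12)
J/Q - 79*n = 83/12 - 79*102 = 83*(1/12) - 8058 = 83/12 - 8058 = -96613/12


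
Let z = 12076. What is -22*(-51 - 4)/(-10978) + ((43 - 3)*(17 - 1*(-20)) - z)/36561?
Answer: -2432753/6081313 ≈ -0.40004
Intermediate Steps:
-22*(-51 - 4)/(-10978) + ((43 - 3)*(17 - 1*(-20)) - z)/36561 = -22*(-51 - 4)/(-10978) + ((43 - 3)*(17 - 1*(-20)) - 1*12076)/36561 = -22*(-55)*(-1/10978) + (40*(17 + 20) - 12076)*(1/36561) = 1210*(-1/10978) + (40*37 - 12076)*(1/36561) = -55/499 + (1480 - 12076)*(1/36561) = -55/499 - 10596*1/36561 = -55/499 - 3532/12187 = -2432753/6081313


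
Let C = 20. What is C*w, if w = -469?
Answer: -9380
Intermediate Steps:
C*w = 20*(-469) = -9380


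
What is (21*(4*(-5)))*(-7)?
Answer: 2940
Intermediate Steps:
(21*(4*(-5)))*(-7) = (21*(-20))*(-7) = -420*(-7) = 2940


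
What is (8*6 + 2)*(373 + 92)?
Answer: 23250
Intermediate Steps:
(8*6 + 2)*(373 + 92) = (48 + 2)*465 = 50*465 = 23250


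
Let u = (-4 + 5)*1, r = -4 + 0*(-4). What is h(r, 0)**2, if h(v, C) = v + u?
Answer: 9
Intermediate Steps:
r = -4 (r = -4 + 0 = -4)
u = 1 (u = 1*1 = 1)
h(v, C) = 1 + v (h(v, C) = v + 1 = 1 + v)
h(r, 0)**2 = (1 - 4)**2 = (-3)**2 = 9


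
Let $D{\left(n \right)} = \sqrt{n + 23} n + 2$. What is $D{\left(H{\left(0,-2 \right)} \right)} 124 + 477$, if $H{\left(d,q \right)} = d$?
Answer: $725$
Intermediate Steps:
$D{\left(n \right)} = 2 + n \sqrt{23 + n}$ ($D{\left(n \right)} = \sqrt{23 + n} n + 2 = n \sqrt{23 + n} + 2 = 2 + n \sqrt{23 + n}$)
$D{\left(H{\left(0,-2 \right)} \right)} 124 + 477 = \left(2 + 0 \sqrt{23 + 0}\right) 124 + 477 = \left(2 + 0 \sqrt{23}\right) 124 + 477 = \left(2 + 0\right) 124 + 477 = 2 \cdot 124 + 477 = 248 + 477 = 725$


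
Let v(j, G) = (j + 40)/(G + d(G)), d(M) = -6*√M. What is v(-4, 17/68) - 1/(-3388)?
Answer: -44351/3388 ≈ -13.091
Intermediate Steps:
v(j, G) = (40 + j)/(G - 6*√G) (v(j, G) = (j + 40)/(G - 6*√G) = (40 + j)/(G - 6*√G))
v(-4, 17/68) - 1/(-3388) = (40 - 4)/(17/68 - 6*√(17/68)) - 1/(-3388) = 36/(17*(1/68) - 6*√(17*(1/68))) - 1*(-1/3388) = 36/(¼ - 6*√(¼)) + 1/3388 = 36/(¼ - 6*½) + 1/3388 = 36/(¼ - 3) + 1/3388 = 36/(-11/4) + 1/3388 = -4/11*36 + 1/3388 = -144/11 + 1/3388 = -44351/3388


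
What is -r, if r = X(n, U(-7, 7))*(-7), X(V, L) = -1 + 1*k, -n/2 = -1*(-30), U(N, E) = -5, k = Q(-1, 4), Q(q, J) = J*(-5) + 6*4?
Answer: 21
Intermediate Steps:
Q(q, J) = 24 - 5*J (Q(q, J) = -5*J + 24 = 24 - 5*J)
k = 4 (k = 24 - 5*4 = 24 - 20 = 4)
n = -60 (n = -(-2)*(-30) = -2*30 = -60)
X(V, L) = 3 (X(V, L) = -1 + 1*4 = -1 + 4 = 3)
r = -21 (r = 3*(-7) = -21)
-r = -1*(-21) = 21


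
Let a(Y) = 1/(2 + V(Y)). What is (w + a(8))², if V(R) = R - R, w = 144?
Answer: 83521/4 ≈ 20880.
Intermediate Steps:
V(R) = 0
a(Y) = ½ (a(Y) = 1/(2 + 0) = 1/2 = ½)
(w + a(8))² = (144 + ½)² = (289/2)² = 83521/4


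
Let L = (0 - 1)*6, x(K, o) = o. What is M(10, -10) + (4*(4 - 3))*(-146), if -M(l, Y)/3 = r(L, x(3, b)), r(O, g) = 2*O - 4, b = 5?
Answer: -536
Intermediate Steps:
L = -6 (L = -1*6 = -6)
r(O, g) = -4 + 2*O
M(l, Y) = 48 (M(l, Y) = -3*(-4 + 2*(-6)) = -3*(-4 - 12) = -3*(-16) = 48)
M(10, -10) + (4*(4 - 3))*(-146) = 48 + (4*(4 - 3))*(-146) = 48 + (4*1)*(-146) = 48 + 4*(-146) = 48 - 584 = -536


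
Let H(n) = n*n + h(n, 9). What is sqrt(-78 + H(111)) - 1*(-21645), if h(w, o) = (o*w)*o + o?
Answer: 21645 + sqrt(21243) ≈ 21791.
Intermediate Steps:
h(w, o) = o + w*o**2 (h(w, o) = w*o**2 + o = o + w*o**2)
H(n) = 9 + n**2 + 81*n (H(n) = n*n + 9*(1 + 9*n) = n**2 + (9 + 81*n) = 9 + n**2 + 81*n)
sqrt(-78 + H(111)) - 1*(-21645) = sqrt(-78 + (9 + 111**2 + 81*111)) - 1*(-21645) = sqrt(-78 + (9 + 12321 + 8991)) + 21645 = sqrt(-78 + 21321) + 21645 = sqrt(21243) + 21645 = 21645 + sqrt(21243)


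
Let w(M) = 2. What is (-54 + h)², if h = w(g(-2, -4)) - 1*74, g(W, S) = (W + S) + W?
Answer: 15876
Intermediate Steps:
g(W, S) = S + 2*W (g(W, S) = (S + W) + W = S + 2*W)
h = -72 (h = 2 - 1*74 = 2 - 74 = -72)
(-54 + h)² = (-54 - 72)² = (-126)² = 15876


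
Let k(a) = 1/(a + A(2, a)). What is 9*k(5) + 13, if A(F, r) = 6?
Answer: 152/11 ≈ 13.818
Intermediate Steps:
k(a) = 1/(6 + a) (k(a) = 1/(a + 6) = 1/(6 + a))
9*k(5) + 13 = 9/(6 + 5) + 13 = 9/11 + 13 = 152/11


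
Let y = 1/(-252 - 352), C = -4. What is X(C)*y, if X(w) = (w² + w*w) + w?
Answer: -7/151 ≈ -0.046358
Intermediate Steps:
y = -1/604 (y = 1/(-604) = -1/604 ≈ -0.0016556)
X(w) = w + 2*w² (X(w) = (w² + w²) + w = 2*w² + w = w + 2*w²)
X(C)*y = -4*(1 + 2*(-4))*(-1/604) = -4*(1 - 8)*(-1/604) = -4*(-7)*(-1/604) = 28*(-1/604) = -7/151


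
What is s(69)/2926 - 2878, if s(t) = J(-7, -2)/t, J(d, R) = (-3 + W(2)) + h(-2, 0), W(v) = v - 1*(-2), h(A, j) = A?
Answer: -581050933/201894 ≈ -2878.0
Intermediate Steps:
W(v) = 2 + v (W(v) = v + 2 = 2 + v)
J(d, R) = -1 (J(d, R) = (-3 + (2 + 2)) - 2 = (-3 + 4) - 2 = 1 - 2 = -1)
s(t) = -1/t
s(69)/2926 - 2878 = -1/69/2926 - 2878 = -1*1/69*(1/2926) - 2878 = -1/69*1/2926 - 2878 = -1/201894 - 2878 = -581050933/201894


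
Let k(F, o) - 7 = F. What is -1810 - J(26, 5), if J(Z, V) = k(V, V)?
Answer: -1822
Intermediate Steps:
k(F, o) = 7 + F
J(Z, V) = 7 + V
-1810 - J(26, 5) = -1810 - (7 + 5) = -1810 - 1*12 = -1810 - 12 = -1822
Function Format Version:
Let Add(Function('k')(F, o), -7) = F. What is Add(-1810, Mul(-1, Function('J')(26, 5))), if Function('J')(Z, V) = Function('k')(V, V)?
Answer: -1822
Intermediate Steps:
Function('k')(F, o) = Add(7, F)
Function('J')(Z, V) = Add(7, V)
Add(-1810, Mul(-1, Function('J')(26, 5))) = Add(-1810, Mul(-1, Add(7, 5))) = Add(-1810, Mul(-1, 12)) = Add(-1810, -12) = -1822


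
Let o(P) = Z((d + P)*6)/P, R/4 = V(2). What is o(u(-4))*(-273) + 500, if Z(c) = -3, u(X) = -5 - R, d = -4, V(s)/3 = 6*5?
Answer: 181681/365 ≈ 497.76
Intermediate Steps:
V(s) = 90 (V(s) = 3*(6*5) = 3*30 = 90)
R = 360 (R = 4*90 = 360)
u(X) = -365 (u(X) = -5 - 1*360 = -5 - 360 = -365)
o(P) = -3/P
o(u(-4))*(-273) + 500 = -3/(-365)*(-273) + 500 = -3*(-1/365)*(-273) + 500 = (3/365)*(-273) + 500 = -819/365 + 500 = 181681/365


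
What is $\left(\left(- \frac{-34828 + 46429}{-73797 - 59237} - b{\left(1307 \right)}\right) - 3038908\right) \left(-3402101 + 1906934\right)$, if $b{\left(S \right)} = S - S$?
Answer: $\frac{604463236968715257}{133034} \approx 4.5437 \cdot 10^{12}$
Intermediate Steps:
$b{\left(S \right)} = 0$
$\left(\left(- \frac{-34828 + 46429}{-73797 - 59237} - b{\left(1307 \right)}\right) - 3038908\right) \left(-3402101 + 1906934\right) = \left(\left(- \frac{-34828 + 46429}{-73797 - 59237} - 0\right) - 3038908\right) \left(-3402101 + 1906934\right) = \left(\left(- \frac{11601}{-133034} + 0\right) - 3038908\right) \left(-1495167\right) = \left(\left(- \frac{11601 \left(-1\right)}{133034} + 0\right) - 3038908\right) \left(-1495167\right) = \left(\left(\left(-1\right) \left(- \frac{11601}{133034}\right) + 0\right) - 3038908\right) \left(-1495167\right) = \left(\left(\frac{11601}{133034} + 0\right) - 3038908\right) \left(-1495167\right) = \left(\frac{11601}{133034} - 3038908\right) \left(-1495167\right) = \left(- \frac{404278075271}{133034}\right) \left(-1495167\right) = \frac{604463236968715257}{133034}$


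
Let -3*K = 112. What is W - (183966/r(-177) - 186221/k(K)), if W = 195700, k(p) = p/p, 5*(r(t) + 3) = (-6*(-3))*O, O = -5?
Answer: 2734769/7 ≈ 3.9068e+5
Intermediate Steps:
K = -112/3 (K = -⅓*112 = -112/3 ≈ -37.333)
r(t) = -21 (r(t) = -3 + (-6*(-3)*(-5))/5 = -3 + (18*(-5))/5 = -3 + (⅕)*(-90) = -3 - 18 = -21)
k(p) = 1
W - (183966/r(-177) - 186221/k(K)) = 195700 - (183966/(-21) - 186221/1) = 195700 - (183966*(-1/21) - 186221*1) = 195700 - (-61322/7 - 186221) = 195700 - 1*(-1364869/7) = 195700 + 1364869/7 = 2734769/7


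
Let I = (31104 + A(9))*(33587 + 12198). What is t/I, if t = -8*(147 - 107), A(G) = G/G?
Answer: -64/284828485 ≈ -2.2470e-7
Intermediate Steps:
A(G) = 1
t = -320 (t = -8*40 = -320)
I = 1424142425 (I = (31104 + 1)*(33587 + 12198) = 31105*45785 = 1424142425)
t/I = -320/1424142425 = -320*1/1424142425 = -64/284828485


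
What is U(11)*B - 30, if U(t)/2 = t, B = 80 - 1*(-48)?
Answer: 2786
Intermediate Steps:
B = 128 (B = 80 + 48 = 128)
U(t) = 2*t
U(11)*B - 30 = (2*11)*128 - 30 = 22*128 - 30 = 2816 - 30 = 2786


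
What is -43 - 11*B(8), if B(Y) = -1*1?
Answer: -32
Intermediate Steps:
B(Y) = -1
-43 - 11*B(8) = -43 - 11*(-1) = -43 + 11 = -32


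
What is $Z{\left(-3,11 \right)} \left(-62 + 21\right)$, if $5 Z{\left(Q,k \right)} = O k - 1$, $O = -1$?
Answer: $\frac{492}{5} \approx 98.4$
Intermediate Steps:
$Z{\left(Q,k \right)} = - \frac{1}{5} - \frac{k}{5}$ ($Z{\left(Q,k \right)} = \frac{- k - 1}{5} = \frac{-1 - k}{5} = - \frac{1}{5} - \frac{k}{5}$)
$Z{\left(-3,11 \right)} \left(-62 + 21\right) = \left(- \frac{1}{5} - \frac{11}{5}\right) \left(-62 + 21\right) = \left(- \frac{1}{5} - \frac{11}{5}\right) \left(-41\right) = \left(- \frac{12}{5}\right) \left(-41\right) = \frac{492}{5}$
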